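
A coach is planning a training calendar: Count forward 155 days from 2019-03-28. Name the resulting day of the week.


Start: 2019-03-28 (Thursday)
Step 1 - find target date: add 155 days
  2019-03-28 + 155 days = 2019-08-30
Step 2 - day of week:
  155 mod 7 = 1
  Thursday + 1 days -> Friday
Result: Friday (2019-08-30)

Friday


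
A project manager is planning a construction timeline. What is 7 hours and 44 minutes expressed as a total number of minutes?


Hours: 7
Minutes: 44
Convert hours to minutes: 7 x 60 = 420
Add remaining minutes: 420 + 44 = 464

464


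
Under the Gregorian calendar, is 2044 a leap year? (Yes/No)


Year: 2044
Divisible by 4? 2044 / 4 = 511.0 -> Yes
Divisible by 100? 2044 / 100 = 20.44 -> No
Divisible by 4 but not 100, so it IS a leap year

Yes


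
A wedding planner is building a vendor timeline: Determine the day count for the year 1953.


Year: 1953
Check leap year rules:
Divisible by 4? No
1953 is not a leap year
Days: 365

365


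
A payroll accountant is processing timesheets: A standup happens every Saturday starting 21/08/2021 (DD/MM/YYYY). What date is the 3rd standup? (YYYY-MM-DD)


First occurrence: 2021-08-21 (occurrence 1)
Each occurrence is 7 days after the previous.
Occurrence 3 is 2 weeks after the first.
2 weeks = 14 days
2021-08-21 + 14 days = 2021-09-04

2021-09-04


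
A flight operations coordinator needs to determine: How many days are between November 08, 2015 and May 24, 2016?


Start date: 2015-11-08
End date: 2016-05-24
Nov 2015: +23 days
Dec 2015: +31 days
Jan 2016: +31 days
... (4 more months)
Total: 198 days

198


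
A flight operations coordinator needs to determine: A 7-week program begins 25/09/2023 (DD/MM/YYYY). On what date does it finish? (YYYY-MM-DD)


Start: 2023-09-25
Weeks to add: 7
Convert to days: 7 x 7 = 49 days
Add 49 days to 2023-09-25
Result: 2023-11-13

2023-11-13


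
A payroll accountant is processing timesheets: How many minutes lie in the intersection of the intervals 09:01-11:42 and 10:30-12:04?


Interval A: [541, 702] minutes from midnight
Interval B: [630, 724] minutes from midnight
Overlap start = max(541, 630) = 630
Overlap end = min(702, 724) = 702
Overlap = 702 - 630 = 72 minutes

72


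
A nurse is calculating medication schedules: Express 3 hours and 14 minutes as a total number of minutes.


Hours: 3
Extra minutes: 14
Minutes per hour: 60
Hours to minutes: 3 x 60 = 180
Total: 180 + 14 = 194

194


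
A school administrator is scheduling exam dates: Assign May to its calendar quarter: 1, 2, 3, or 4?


Month: May (month 5)
Q1: January-March (months 1-3)
Q2: April-June (months 4-6)
Q3: July-September (months 7-9)
Q4: October-December (months 10-12)
Month 5 falls in Q2

2


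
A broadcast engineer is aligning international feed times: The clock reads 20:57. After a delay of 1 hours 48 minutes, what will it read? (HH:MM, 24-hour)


Start time: 20:57
Adding: 1 hours 48 minutes
Minutes: 57 + 48 = 105
Minute overflow: 105 >= 60, so carry 1 hour, minutes = 45
Hours: 20 + 1 + 1 = 22
Result: 22:45

22:45


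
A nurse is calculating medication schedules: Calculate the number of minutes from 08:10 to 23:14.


Start time: 08:10 = 490 minutes from midnight
End time: 23:14 = 1394 minutes from midnight
Difference: 1394 - 490 = 904 minutes
That is 15 hours and 4 minutes

904


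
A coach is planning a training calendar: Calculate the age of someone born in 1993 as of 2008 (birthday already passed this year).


Birth year: 1993
Current year: 2008
Age = current year - birth year
Age = 2008 - 1993 = 15

15


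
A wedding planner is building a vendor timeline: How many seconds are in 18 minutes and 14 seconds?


Minutes: 18
Seconds: 14
Convert minutes to seconds: 18 x 60 = 1080
Add remaining seconds: 1080 + 14 = 1094

1094


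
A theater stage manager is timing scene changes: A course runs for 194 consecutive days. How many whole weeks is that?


Total days: 194
Days per week: 7
Division: 194 / 7 = 27 remainder 5
Complete weeks: 27
Remaining days: 5

27


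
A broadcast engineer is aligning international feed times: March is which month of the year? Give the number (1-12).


Calendar month order:
2. February
3. March <--
4. April
March is month number 3

3


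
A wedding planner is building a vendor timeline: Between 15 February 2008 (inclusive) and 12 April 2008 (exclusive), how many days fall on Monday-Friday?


Start: 2008-02-15 (Friday)
End (exclusive): 2008-04-12 (Saturday)
Total calendar days: 57
Full weeks: 57 // 7 = 8 -> 40 weekdays
Remaining 1 days starting on Friday:
  Fri(w) -> 1 weekdays
Total business days: 40 + 1 = 41

41


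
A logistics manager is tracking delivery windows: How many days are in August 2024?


Month: August
Year: 2024
August is a 31-day month
Total: 31 days

31


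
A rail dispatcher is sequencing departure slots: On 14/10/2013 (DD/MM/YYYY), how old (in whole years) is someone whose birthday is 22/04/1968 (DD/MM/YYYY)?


Birth: 1968-04-22
Reference: 2013-10-14
Year difference: 2013 - 1968 = 45
Has birthday (04-22) occurred by 10-14? Yes
Age in full years: 45

45


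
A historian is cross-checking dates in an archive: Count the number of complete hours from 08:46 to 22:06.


Start: 08:46
End: 22:06
Hour difference: 22 - 8 = 14 hours
Minute difference: 6 - 46 = -40 minutes
Total minutes: 800
Complete hours: 800 / 60 = 13 (remainder 20)

13


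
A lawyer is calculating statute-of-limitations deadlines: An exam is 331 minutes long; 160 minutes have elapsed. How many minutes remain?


Total budget: 331 minutes
Time used: 160 minutes
Remaining: 331 - 160 = 171 minutes
Percent used: 48.3%
Percent remaining: 51.7%

171


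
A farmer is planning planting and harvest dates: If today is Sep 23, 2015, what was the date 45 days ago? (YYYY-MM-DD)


Start: 2015-09-23
Subtracting 45 days
Days already passed in September: 23
After going back through September: 22 more days to subtract
August 2015 has 31 days, need 22
Result: 2015-08-09

2015-08-09


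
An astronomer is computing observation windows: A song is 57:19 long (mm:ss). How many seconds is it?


Minutes: 57
Extra seconds: 19
Seconds per minute: 60
Minutes to seconds: 57 x 60 = 3420
Total: 3420 + 19 = 3439

3439


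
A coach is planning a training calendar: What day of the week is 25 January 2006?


Date: 2006-01-25
January 1, 2006 is a Sunday
Day of year: 25
Offset from Jan 1: 24 days
24 mod 7 = 3
Result: Wednesday

Wednesday


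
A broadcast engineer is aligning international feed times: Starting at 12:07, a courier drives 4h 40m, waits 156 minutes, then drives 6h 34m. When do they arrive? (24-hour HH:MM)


Depart: 12:07
Leg 1: +280 min -> 16:47
Layover: +156 min -> 19:23
Leg 2: +394 min -> 01:57
Total travel: 830 minutes = 13h 50m
Arrival: 01:57

01:57


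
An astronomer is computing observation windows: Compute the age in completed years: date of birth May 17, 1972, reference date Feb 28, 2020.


Birth: 1972-05-17
Reference: 2020-02-28
Year difference: 2020 - 1972 = 48
Has birthday (05-17) occurred by 02-28? No
Birthday not yet reached this year -> subtract 1
Age in full years: 47

47


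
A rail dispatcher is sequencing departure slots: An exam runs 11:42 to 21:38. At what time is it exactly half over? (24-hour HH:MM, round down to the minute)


Start time: 11:42 = 702 minutes from midnight
End time: 21:38 = 1298 minutes from midnight
Sum: 702 + 1298 = 2000
Midpoint: 2000 / 2 = 1000 minutes
Convert: 1000 / 60 = 16 hours, 40 minutes
Result: 16:40

16:40


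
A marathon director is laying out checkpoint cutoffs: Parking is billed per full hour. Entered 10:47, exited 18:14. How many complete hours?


Start: 10:47
End: 18:14
Hour difference: 18 - 10 = 8 hours
Minute difference: 14 - 47 = -33 minutes
Total minutes: 447
Complete hours: 447 / 60 = 7 (remainder 27)

7


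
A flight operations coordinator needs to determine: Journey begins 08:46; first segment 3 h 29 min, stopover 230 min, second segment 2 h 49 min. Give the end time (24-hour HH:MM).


Depart: 08:46
Leg 1: +209 min -> 12:15
Layover: +230 min -> 16:05
Leg 2: +169 min -> 18:54
Total travel: 608 minutes = 10h 8m
Arrival: 18:54

18:54


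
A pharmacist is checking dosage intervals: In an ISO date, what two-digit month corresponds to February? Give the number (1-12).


Calendar month order:
1. January
2. February <--
3. March
February is month number 2

2


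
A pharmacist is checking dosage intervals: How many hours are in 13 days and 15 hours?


Days: 13
Extra hours: 15
Hours per day: 24
Days to hours: 13 x 24 = 312
Total: 312 + 15 = 327

327


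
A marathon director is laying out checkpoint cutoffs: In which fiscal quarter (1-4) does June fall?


Month: June (month 6)
Q1: January-March (months 1-3)
Q2: April-June (months 4-6)
Q3: July-September (months 7-9)
Q4: October-December (months 10-12)
Month 6 falls in Q2

2


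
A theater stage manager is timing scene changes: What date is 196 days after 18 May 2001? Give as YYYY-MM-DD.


Start: 2001-05-18
Adding 196 days
Days remaining in May: 13
After May: 183 days still to add
June 2001: 30 days, 153 remaining
July 2001: 31 days, 122 remaining
August 2001: 31 days, 91 remaining
September 2001: 30 days, 61 remaining
Result: 2001-11-30

2001-11-30


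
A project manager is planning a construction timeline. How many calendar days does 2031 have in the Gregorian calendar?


Year: 2031
Check leap year rules:
Divisible by 4? No
2031 is not a leap year
Days: 365

365


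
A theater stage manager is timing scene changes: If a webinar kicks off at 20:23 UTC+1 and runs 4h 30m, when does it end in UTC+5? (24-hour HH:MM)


Start: 20:23 in UTC+1
Step 1 - add duration:
  minutes: 23 + 30 = 53
  hours: 20 + 4 + 0 = 24
  end in UTC+1: 00:53
Step 2 - convert UTC+1 -> UTC+5:
  offset difference: 5 - (1) = 4 hours
  0 + (4) = 4 -> mod 24 = 4
Result: 04:53 in UTC+5

04:53


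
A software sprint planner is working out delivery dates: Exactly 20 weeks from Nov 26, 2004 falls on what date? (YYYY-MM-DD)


Start: 2004-11-26
Weeks to add: 20
Convert to days: 20 x 7 = 140 days
Add 140 days to 2004-11-26
Result: 2005-04-15

2005-04-15


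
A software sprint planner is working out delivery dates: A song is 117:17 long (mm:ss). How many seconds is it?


Minutes: 117
Extra seconds: 17
Seconds per minute: 60
Minutes to seconds: 117 x 60 = 7020
Total: 7020 + 17 = 7037

7037


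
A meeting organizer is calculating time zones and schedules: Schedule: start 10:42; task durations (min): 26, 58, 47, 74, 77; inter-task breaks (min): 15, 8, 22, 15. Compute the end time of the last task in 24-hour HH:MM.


Start: 10:42 = 642 min from midnight
  after task 1 (26 min): 11:08
  after break (15 min): 11:23
  after task 2 (58 min): 12:21
  after break (8 min): 12:29
  after task 3 (47 min): 13:16
  after break (22 min): 13:38
  after task 4 (74 min): 14:52
  after break (15 min): 15:07
  after task 5 (77 min): 16:24
Total elapsed: 342 minutes
End time: 16:24

16:24


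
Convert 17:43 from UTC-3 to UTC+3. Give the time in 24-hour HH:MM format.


Local time: 17:43 at UTC-3 (offset -3h)
Target zone: UTC+3 (offset 3h)
Difference: 3 - (-3) = 6 hours
Calculation: 17 + (6) = 23
Result: 23:43

23:43


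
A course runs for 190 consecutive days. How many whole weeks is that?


Total days: 190
Days per week: 7
Division: 190 / 7 = 27 remainder 1
Complete weeks: 27
Remaining days: 1

27


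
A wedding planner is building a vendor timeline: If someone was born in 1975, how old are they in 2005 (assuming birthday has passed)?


Birth year: 1975
Current year: 2005
Age = current year - birth year
Age = 2005 - 1975 = 30

30


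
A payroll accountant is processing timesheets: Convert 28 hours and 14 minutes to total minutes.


Hours: 28
Extra minutes: 14
Minutes per hour: 60
Hours to minutes: 28 x 60 = 1680
Total: 1680 + 14 = 1694

1694


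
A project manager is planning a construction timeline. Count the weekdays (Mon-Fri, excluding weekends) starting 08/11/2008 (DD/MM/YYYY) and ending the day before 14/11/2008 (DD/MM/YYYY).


Start: 2008-11-08 (Saturday)
End (exclusive): 2008-11-14 (Friday)
Total calendar days: 6
Full weeks: 6 // 7 = 0 -> 0 weekdays
Remaining 6 days starting on Saturday:
  Sat(-), Sun(-), Mon(w), Tue(w), Wed(w), Thu(w) -> 4 weekdays
Total business days: 0 + 4 = 4

4


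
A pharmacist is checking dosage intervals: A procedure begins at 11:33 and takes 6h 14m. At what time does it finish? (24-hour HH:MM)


Start time: 11:33
Adding: 6 hours 14 minutes
Minutes: 33 + 14 = 47
Hours: 11 + 6 + 0 = 17
Result: 17:47

17:47


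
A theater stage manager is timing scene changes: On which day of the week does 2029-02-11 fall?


Date: 2029-02-11
January 1, 2029 is a Monday
Day of year: 42
Offset from Jan 1: 41 days
41 mod 7 = 6
Result: Sunday

Sunday


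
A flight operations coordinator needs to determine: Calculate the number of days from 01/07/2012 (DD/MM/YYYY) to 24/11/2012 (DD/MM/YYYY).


Start date: 2012-07-01
End date: 2012-11-24
Jul 2012: +31 days
Aug 2012: +31 days
Sep 2012: +30 days
Oct 2012: +31 days
Nov 2012: +23 days
Total: 146 days

146


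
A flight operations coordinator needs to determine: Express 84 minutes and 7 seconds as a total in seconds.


Minutes: 84
Seconds: 7
Convert minutes to seconds: 84 x 60 = 5040
Add remaining seconds: 5040 + 7 = 5047

5047


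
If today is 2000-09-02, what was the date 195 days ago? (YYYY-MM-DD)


Start: 2000-09-02
Subtracting 195 days
Days already passed in September: 2
After going back through September: 193 more days to subtract
August 2000: 31 days, 162 remaining
July 2000: 31 days, 131 remaining
June 2000: 30 days, 101 remaining
May 2000: 31 days, 70 remaining
Result: 2000-02-20

2000-02-20


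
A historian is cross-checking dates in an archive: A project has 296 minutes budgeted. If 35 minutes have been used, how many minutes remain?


Total budget: 296 minutes
Time used: 35 minutes
Remaining: 296 - 35 = 261 minutes
Percent used: 11.8%
Percent remaining: 88.2%

261


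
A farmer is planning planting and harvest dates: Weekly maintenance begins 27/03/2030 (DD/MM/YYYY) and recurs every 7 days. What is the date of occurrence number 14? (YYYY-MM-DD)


First occurrence: 2030-03-27 (occurrence 1)
Each occurrence is 7 days after the previous.
Occurrence 14 is 13 weeks after the first.
13 weeks = 91 days
2030-03-27 + 91 days = 2030-06-26

2030-06-26


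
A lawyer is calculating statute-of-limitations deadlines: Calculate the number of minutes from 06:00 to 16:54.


Start time: 06:00 = 360 minutes from midnight
End time: 16:54 = 1014 minutes from midnight
Difference: 1014 - 360 = 654 minutes
That is 10 hours and 54 minutes

654


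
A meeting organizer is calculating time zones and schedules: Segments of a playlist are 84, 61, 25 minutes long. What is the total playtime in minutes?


Durations: 84, 61, 25
Running sum: 84
+ 61 = 145
+ 25 = 170
Total duration: 170 minutes
That is 2 hours and 50 minutes

170


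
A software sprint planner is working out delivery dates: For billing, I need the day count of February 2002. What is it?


Month: February
Year: 2002
2002 is not a leap year
February has 28 days
Total: 28 days

28


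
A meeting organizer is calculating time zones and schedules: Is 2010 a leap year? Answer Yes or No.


Year: 2010
Divisible by 4? 2010 / 4 = 502.5 -> No
Not divisible by 4, so NOT a leap year

No


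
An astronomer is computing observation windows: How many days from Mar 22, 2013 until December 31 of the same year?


Start: March 22, 2013
End: December 31, 2013
Days left in March: 9
April: 30
May: 31
June: 30
July: 31
... plus remaining months
Sum of remaining months: 275
Total: 9 + 275 = 284

284


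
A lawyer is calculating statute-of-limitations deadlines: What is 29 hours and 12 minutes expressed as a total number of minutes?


Hours: 29
Minutes: 12
Convert hours to minutes: 29 x 60 = 1740
Add remaining minutes: 1740 + 12 = 1752

1752


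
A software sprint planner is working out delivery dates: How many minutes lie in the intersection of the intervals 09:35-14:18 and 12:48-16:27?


Interval A: [575, 858] minutes from midnight
Interval B: [768, 987] minutes from midnight
Overlap start = max(575, 768) = 768
Overlap end = min(858, 987) = 858
Overlap = 858 - 768 = 90 minutes

90


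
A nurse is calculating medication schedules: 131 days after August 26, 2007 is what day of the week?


Start: 2007-08-26 (Sunday)
Step 1 - find target date: add 131 days
  2007-08-26 + 131 days = 2008-01-04
Step 2 - day of week:
  131 mod 7 = 5
  Sunday + 5 days -> Friday
Result: Friday (2008-01-04)

Friday


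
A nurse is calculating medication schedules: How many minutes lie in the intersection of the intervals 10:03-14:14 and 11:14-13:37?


Interval A: [603, 854] minutes from midnight
Interval B: [674, 817] minutes from midnight
Overlap start = max(603, 674) = 674
Overlap end = min(854, 817) = 817
Overlap = 817 - 674 = 143 minutes

143


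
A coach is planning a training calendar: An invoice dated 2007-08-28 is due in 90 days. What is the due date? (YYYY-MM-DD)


Start: 2007-08-28
Adding 90 days
Days remaining in August: 3
After August: 87 days still to add
September 2007: 30 days, 57 remaining
October 2007: 31 days, 26 remaining
November 2007 has 30 days, need 26
Result: 2007-11-26

2007-11-26


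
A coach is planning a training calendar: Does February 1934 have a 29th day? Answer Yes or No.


Year: 1934
Divisible by 4? 1934 / 4 = 483.5 -> No
Not divisible by 4, so NOT a leap year

No


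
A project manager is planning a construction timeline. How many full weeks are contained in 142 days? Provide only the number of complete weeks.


Total days: 142
Days per week: 7
Division: 142 / 7 = 20 remainder 2
Complete weeks: 20
Remaining days: 2

20


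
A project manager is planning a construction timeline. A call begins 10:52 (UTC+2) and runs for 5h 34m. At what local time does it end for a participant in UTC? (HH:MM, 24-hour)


Start: 10:52 in UTC+2
Step 1 - add duration:
  minutes: 52 + 34 = 86 (carry 1h)
  hours: 10 + 5 + 1 = 16
  end in UTC+2: 16:26
Step 2 - convert UTC+2 -> UTC:
  offset difference: 0 - (2) = -2 hours
  16 + (-2) = 14 -> mod 24 = 14
Result: 14:26 in UTC

14:26


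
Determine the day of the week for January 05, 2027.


Date: 2027-01-05
January 1, 2027 is a Friday
Day of year: 5
Offset from Jan 1: 4 days
4 mod 7 = 4
Result: Tuesday

Tuesday


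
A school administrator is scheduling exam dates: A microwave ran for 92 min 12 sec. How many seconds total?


Minutes: 92
Extra seconds: 12
Seconds per minute: 60
Minutes to seconds: 92 x 60 = 5520
Total: 5520 + 12 = 5532

5532


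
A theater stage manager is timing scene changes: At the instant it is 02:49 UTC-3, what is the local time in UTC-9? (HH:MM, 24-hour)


Local time: 02:49 at UTC-3 (offset -3h)
Target zone: UTC-9 (offset -9h)
Difference: -9 - (-3) = -6 hours
Calculation: 2 + (-6) = -4
Wraparound: (-4) mod 24 = 20
Result: 20:49

20:49


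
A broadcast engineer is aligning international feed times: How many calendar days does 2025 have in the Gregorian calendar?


Year: 2025
Check leap year rules:
Divisible by 4? No
2025 is not a leap year
Days: 365

365


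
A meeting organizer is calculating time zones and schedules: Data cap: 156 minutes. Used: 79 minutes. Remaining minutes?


Total budget: 156 minutes
Time used: 79 minutes
Remaining: 156 - 79 = 77 minutes
Percent used: 50.6%
Percent remaining: 49.4%

77


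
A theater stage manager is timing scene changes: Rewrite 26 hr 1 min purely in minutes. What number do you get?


Hours: 26
Extra minutes: 1
Minutes per hour: 60
Hours to minutes: 26 x 60 = 1560
Total: 1560 + 1 = 1561

1561


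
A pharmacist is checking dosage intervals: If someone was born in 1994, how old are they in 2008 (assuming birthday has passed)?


Birth year: 1994
Current year: 2008
Age = current year - birth year
Age = 2008 - 1994 = 14

14


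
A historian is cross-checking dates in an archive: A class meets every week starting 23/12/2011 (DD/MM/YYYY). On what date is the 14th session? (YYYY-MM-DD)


First occurrence: 2011-12-23 (occurrence 1)
Each occurrence is 7 days after the previous.
Occurrence 14 is 13 weeks after the first.
13 weeks = 91 days
2011-12-23 + 91 days = 2012-03-23

2012-03-23


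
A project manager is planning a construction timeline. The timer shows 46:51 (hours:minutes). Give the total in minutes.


Hours: 46
Minutes: 51
Convert hours to minutes: 46 x 60 = 2760
Add remaining minutes: 2760 + 51 = 2811

2811


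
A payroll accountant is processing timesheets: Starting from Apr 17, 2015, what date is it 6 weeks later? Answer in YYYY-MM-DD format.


Start: 2015-04-17
Weeks to add: 6
Convert to days: 6 x 7 = 42 days
Add 42 days to 2015-04-17
Result: 2015-05-29

2015-05-29


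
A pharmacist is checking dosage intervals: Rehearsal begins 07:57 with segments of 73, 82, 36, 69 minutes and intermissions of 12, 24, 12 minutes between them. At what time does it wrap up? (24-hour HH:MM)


Start: 07:57 = 477 min from midnight
  after task 1 (73 min): 09:10
  after break (12 min): 09:22
  after task 2 (82 min): 10:44
  after break (24 min): 11:08
  after task 3 (36 min): 11:44
  after break (12 min): 11:56
  after task 4 (69 min): 13:05
Total elapsed: 308 minutes
End time: 13:05

13:05


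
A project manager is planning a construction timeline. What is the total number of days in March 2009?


Month: March
Year: 2009
March is a 31-day month
Total: 31 days

31


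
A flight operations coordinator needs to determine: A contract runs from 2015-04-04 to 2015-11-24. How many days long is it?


Start date: 2015-04-04
End date: 2015-11-24
Apr 2015: +27 days
May 2015: +31 days
Jun 2015: +30 days
... (5 more months)
Total: 234 days

234


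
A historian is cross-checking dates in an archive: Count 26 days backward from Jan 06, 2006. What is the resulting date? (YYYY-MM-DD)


Start: 2006-01-06
Subtracting 26 days
Days already passed in January: 6
After going back through January: 20 more days to subtract
December 2005 has 31 days, need 20
Result: 2005-12-11

2005-12-11


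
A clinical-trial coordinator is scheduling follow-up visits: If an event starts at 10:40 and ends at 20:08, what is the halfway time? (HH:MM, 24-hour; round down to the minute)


Start time: 10:40 = 640 minutes from midnight
End time: 20:08 = 1208 minutes from midnight
Sum: 640 + 1208 = 1848
Midpoint: 1848 / 2 = 924 minutes
Convert: 924 / 60 = 15 hours, 24 minutes
Result: 15:24

15:24


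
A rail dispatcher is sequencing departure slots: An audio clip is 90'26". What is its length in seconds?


Minutes: 90
Seconds: 26
Convert minutes to seconds: 90 x 60 = 5400
Add remaining seconds: 5400 + 26 = 5426

5426


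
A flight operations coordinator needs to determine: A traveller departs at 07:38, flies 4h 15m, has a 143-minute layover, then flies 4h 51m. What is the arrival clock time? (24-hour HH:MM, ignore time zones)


Depart: 07:38
Leg 1: +255 min -> 11:53
Layover: +143 min -> 14:16
Leg 2: +291 min -> 19:07
Total travel: 689 minutes = 11h 29m
Arrival: 19:07

19:07


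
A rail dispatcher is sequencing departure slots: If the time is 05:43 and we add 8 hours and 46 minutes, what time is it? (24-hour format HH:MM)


Start time: 05:43
Adding: 8 hours 46 minutes
Minutes: 43 + 46 = 89
Minute overflow: 89 >= 60, so carry 1 hour, minutes = 29
Hours: 5 + 8 + 1 = 14
Result: 14:29

14:29


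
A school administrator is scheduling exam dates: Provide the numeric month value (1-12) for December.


Calendar month order:
11. November
12. December <--
December is month number 12

12


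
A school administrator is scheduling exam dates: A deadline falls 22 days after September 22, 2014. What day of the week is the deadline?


Start: 2014-09-22 (Monday)
Step 1 - find target date: add 22 days
  2014-09-22 + 22 days = 2014-10-14
Step 2 - day of week:
  22 mod 7 = 1
  Monday + 1 days -> Tuesday
Result: Tuesday (2014-10-14)

Tuesday


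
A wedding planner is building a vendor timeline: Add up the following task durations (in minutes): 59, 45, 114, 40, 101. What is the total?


Durations: 59, 45, 114, 40, 101
Running sum: 59
+ 45 = 104
+ 114 = 218
+ 40 = 258
+ 101 = 359
Total duration: 359 minutes
That is 5 hours and 59 minutes

359


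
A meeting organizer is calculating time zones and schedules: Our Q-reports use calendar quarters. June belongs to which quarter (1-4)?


Month: June (month 6)
Q1: January-March (months 1-3)
Q2: April-June (months 4-6)
Q3: July-September (months 7-9)
Q4: October-December (months 10-12)
Month 6 falls in Q2

2


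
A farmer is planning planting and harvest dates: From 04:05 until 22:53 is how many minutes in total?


Start time: 04:05 = 245 minutes from midnight
End time: 22:53 = 1373 minutes from midnight
Difference: 1373 - 245 = 1128 minutes
That is 18 hours and 48 minutes

1128


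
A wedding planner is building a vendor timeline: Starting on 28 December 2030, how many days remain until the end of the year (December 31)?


Start: December 28, 2030
End: December 31, 2030
Days left in December: 3
Total: 3 days

3


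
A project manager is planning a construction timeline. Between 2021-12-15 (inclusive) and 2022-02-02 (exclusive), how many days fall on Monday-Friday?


Start: 2021-12-15 (Wednesday)
End (exclusive): 2022-02-02 (Wednesday)
Total calendar days: 49
Full weeks: 49 // 7 = 7 -> 35 weekdays
Remaining 0 days starting on Wednesday:
Total business days: 35 + 0 = 35

35


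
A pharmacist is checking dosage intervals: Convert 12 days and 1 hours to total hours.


Days: 12
Extra hours: 1
Hours per day: 24
Days to hours: 12 x 24 = 288
Total: 288 + 1 = 289

289


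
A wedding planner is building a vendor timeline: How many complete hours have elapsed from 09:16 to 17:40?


Start: 09:16
End: 17:40
Hour difference: 17 - 9 = 8 hours
Minute difference: 40 - 16 = 24 minutes
Total minutes: 504
Complete hours: 504 / 60 = 8 (remainder 24)

8


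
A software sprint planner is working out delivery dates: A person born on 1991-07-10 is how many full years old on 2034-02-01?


Birth: 1991-07-10
Reference: 2034-02-01
Year difference: 2034 - 1991 = 43
Has birthday (07-10) occurred by 02-01? No
Birthday not yet reached this year -> subtract 1
Age in full years: 42

42


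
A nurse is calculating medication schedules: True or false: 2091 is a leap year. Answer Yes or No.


Year: 2091
Divisible by 4? 2091 / 4 = 522.75 -> No
Not divisible by 4, so NOT a leap year

No


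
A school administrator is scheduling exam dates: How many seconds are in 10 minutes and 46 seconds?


Minutes: 10
Seconds: 46
Convert minutes to seconds: 10 x 60 = 600
Add remaining seconds: 600 + 46 = 646

646


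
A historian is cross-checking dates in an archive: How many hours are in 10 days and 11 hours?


Days: 10
Extra hours: 11
Hours per day: 24
Days to hours: 10 x 24 = 240
Total: 240 + 11 = 251

251


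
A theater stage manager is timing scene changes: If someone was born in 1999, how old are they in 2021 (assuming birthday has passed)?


Birth year: 1999
Current year: 2021
Age = current year - birth year
Age = 2021 - 1999 = 22

22


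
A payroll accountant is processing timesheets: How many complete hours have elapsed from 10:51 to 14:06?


Start: 10:51
End: 14:06
Hour difference: 14 - 10 = 4 hours
Minute difference: 6 - 51 = -45 minutes
Total minutes: 195
Complete hours: 195 / 60 = 3 (remainder 15)

3


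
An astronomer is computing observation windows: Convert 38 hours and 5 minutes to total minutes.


Hours: 38
Minutes: 5
Convert hours to minutes: 38 x 60 = 2280
Add remaining minutes: 2280 + 5 = 2285

2285


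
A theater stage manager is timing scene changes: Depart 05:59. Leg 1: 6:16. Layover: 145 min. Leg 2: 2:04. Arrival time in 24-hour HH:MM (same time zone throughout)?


Depart: 05:59
Leg 1: +376 min -> 12:15
Layover: +145 min -> 14:40
Leg 2: +124 min -> 16:44
Total travel: 645 minutes = 10h 45m
Arrival: 16:44

16:44


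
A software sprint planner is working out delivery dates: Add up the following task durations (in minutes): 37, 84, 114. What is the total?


Durations: 37, 84, 114
Running sum: 37
+ 84 = 121
+ 114 = 235
Total duration: 235 minutes
That is 3 hours and 55 minutes

235


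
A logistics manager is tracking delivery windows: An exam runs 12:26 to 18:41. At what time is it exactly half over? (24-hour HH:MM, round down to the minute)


Start time: 12:26 = 746 minutes from midnight
End time: 18:41 = 1121 minutes from midnight
Sum: 746 + 1121 = 1867
Midpoint: 1867 / 2 = 933 minutes
Convert: 933 / 60 = 15 hours, 33 minutes
Result: 15:33

15:33


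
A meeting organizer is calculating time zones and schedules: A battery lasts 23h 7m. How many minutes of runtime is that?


Hours: 23
Extra minutes: 7
Minutes per hour: 60
Hours to minutes: 23 x 60 = 1380
Total: 1380 + 7 = 1387

1387


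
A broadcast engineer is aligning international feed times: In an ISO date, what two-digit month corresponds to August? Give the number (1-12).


Calendar month order:
7. July
8. August <--
9. September
August is month number 8

8


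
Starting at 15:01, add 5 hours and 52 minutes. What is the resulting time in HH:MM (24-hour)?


Start time: 15:01
Adding: 5 hours 52 minutes
Minutes: 1 + 52 = 53
Hours: 15 + 5 + 0 = 20
Result: 20:53

20:53


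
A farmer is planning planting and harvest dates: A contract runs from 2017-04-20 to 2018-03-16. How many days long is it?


Start date: 2017-04-20
End date: 2018-03-16
Apr 2017: +11 days
May 2017: +31 days
Jun 2017: +30 days
... (9 more months)
Total: 330 days

330


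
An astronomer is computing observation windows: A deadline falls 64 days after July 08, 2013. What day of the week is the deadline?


Start: 2013-07-08 (Monday)
Step 1 - find target date: add 64 days
  2013-07-08 + 64 days = 2013-09-10
Step 2 - day of week:
  64 mod 7 = 1
  Monday + 1 days -> Tuesday
Result: Tuesday (2013-09-10)

Tuesday


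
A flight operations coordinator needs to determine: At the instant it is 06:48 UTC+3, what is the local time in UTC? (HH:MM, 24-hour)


Local time: 06:48 at UTC+3 (offset 3h)
Target zone: UTC (offset 0h)
Difference: 0 - (3) = -3 hours
Calculation: 6 + (-3) = 3
Result: 03:48

03:48


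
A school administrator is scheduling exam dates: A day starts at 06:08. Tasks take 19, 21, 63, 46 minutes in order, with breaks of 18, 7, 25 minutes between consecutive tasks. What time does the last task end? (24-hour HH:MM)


Start: 06:08 = 368 min from midnight
  after task 1 (19 min): 06:27
  after break (18 min): 06:45
  after task 2 (21 min): 07:06
  after break (7 min): 07:13
  after task 3 (63 min): 08:16
  after break (25 min): 08:41
  after task 4 (46 min): 09:27
Total elapsed: 199 minutes
End time: 09:27

09:27


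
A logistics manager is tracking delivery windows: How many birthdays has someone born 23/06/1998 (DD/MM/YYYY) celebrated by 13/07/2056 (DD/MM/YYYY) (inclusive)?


Birth: 1998-06-23
Reference: 2056-07-13
Year difference: 2056 - 1998 = 58
Has birthday (06-23) occurred by 07-13? Yes
Age in full years: 58

58


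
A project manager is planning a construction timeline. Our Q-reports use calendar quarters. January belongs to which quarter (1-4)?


Month: January (month 1)
Q1: January-March (months 1-3)
Q2: April-June (months 4-6)
Q3: July-September (months 7-9)
Q4: October-December (months 10-12)
Month 1 falls in Q1

1


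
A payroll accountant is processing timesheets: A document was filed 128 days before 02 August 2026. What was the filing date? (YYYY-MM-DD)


Start: 2026-08-02
Subtracting 128 days
Days already passed in August: 2
After going back through August: 126 more days to subtract
July 2026: 31 days, 95 remaining
June 2026: 30 days, 65 remaining
May 2026: 31 days, 34 remaining
April 2026: 30 days, 4 remaining
Result: 2026-03-27

2026-03-27


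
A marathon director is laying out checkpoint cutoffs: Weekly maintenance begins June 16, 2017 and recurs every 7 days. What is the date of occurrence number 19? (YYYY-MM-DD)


First occurrence: 2017-06-16 (occurrence 1)
Each occurrence is 7 days after the previous.
Occurrence 19 is 18 weeks after the first.
18 weeks = 126 days
2017-06-16 + 126 days = 2017-10-20

2017-10-20


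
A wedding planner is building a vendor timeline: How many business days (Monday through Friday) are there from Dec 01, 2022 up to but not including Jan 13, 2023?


Start: 2022-12-01 (Thursday)
End (exclusive): 2023-01-13 (Friday)
Total calendar days: 43
Full weeks: 43 // 7 = 6 -> 30 weekdays
Remaining 1 days starting on Thursday:
  Thu(w) -> 1 weekdays
Total business days: 30 + 1 = 31

31


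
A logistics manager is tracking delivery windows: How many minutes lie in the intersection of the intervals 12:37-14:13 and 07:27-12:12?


Interval A: [757, 853] minutes from midnight
Interval B: [447, 732] minutes from midnight
Overlap start = max(757, 447) = 757
Overlap end = min(853, 732) = 732
End <= start, so the intervals do not overlap: 0 minutes

0


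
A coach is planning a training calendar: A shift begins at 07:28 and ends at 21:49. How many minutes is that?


Start time: 07:28 = 448 minutes from midnight
End time: 21:49 = 1309 minutes from midnight
Difference: 1309 - 448 = 861 minutes
That is 14 hours and 21 minutes

861


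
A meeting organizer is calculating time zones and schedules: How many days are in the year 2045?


Year: 2045
Check leap year rules:
Divisible by 4? No
2045 is not a leap year
Days: 365

365


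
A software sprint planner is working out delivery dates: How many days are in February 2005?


Month: February
Year: 2005
2005 is not a leap year
February has 28 days
Total: 28 days

28


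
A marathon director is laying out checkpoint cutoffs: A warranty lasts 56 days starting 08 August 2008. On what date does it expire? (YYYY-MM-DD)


Start: 2008-08-08
Adding 56 days
Days remaining in August: 23
After August: 33 days still to add
September 2008: 30 days, 3 remaining
October 2008 has 31 days, need 3
Result: 2008-10-03

2008-10-03


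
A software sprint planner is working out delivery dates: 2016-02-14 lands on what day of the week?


Date: 2016-02-14
January 1, 2016 is a Friday
Day of year: 45
Offset from Jan 1: 44 days
44 mod 7 = 2
Result: Sunday

Sunday


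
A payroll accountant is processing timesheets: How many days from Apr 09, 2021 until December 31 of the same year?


Start: April 09, 2021
End: December 31, 2021
Days left in April: 21
May: 31
June: 30
July: 31
August: 31
... plus remaining months
Sum of remaining months: 245
Total: 21 + 245 = 266

266


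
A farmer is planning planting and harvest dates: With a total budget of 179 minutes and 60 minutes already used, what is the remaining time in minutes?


Total budget: 179 minutes
Time used: 60 minutes
Remaining: 179 - 60 = 119 minutes
Percent used: 33.5%
Percent remaining: 66.5%

119


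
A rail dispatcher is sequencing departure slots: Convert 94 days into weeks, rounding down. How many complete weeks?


Total days: 94
Days per week: 7
Division: 94 / 7 = 13 remainder 3
Complete weeks: 13
Remaining days: 3

13


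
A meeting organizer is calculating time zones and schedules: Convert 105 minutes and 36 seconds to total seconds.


Minutes: 105
Extra seconds: 36
Seconds per minute: 60
Minutes to seconds: 105 x 60 = 6300
Total: 6300 + 36 = 6336

6336


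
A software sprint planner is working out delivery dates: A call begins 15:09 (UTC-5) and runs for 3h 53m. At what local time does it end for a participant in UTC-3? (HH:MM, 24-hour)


Start: 15:09 in UTC-5
Step 1 - add duration:
  minutes: 9 + 53 = 62 (carry 1h)
  hours: 15 + 3 + 1 = 19
  end in UTC-5: 19:02
Step 2 - convert UTC-5 -> UTC-3:
  offset difference: -3 - (-5) = 2 hours
  19 + (2) = 21 -> mod 24 = 21
Result: 21:02 in UTC-3

21:02


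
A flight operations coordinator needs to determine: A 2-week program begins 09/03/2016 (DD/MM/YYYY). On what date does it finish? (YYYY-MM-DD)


Start: 2016-03-09
Weeks to add: 2
Convert to days: 2 x 7 = 14 days
Add 14 days to 2016-03-09
Result: 2016-03-23

2016-03-23


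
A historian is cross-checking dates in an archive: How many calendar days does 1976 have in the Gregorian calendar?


Year: 1976
Check leap year rules:
Divisible by 4? Yes
Divisible by 100? No
1976 is a leap year
Days: 366

366


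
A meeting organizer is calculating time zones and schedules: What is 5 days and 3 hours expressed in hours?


Days: 5
Extra hours: 3
Hours per day: 24
Days to hours: 5 x 24 = 120
Total: 120 + 3 = 123

123


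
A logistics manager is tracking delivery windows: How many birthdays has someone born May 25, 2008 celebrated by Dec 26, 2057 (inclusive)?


Birth: 2008-05-25
Reference: 2057-12-26
Year difference: 2057 - 2008 = 49
Has birthday (05-25) occurred by 12-26? Yes
Age in full years: 49

49


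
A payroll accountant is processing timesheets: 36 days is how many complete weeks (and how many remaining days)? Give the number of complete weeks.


Total days: 36
Days per week: 7
Division: 36 / 7 = 5 remainder 1
Complete weeks: 5
Remaining days: 1

5


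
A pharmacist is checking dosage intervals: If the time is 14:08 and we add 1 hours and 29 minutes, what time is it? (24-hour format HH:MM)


Start time: 14:08
Adding: 1 hours 29 minutes
Minutes: 8 + 29 = 37
Hours: 14 + 1 + 0 = 15
Result: 15:37

15:37


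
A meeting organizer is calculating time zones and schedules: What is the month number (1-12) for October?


Calendar month order:
9. September
10. October <--
11. November
October is month number 10

10


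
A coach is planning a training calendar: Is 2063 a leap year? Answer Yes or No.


Year: 2063
Divisible by 4? 2063 / 4 = 515.75 -> No
Not divisible by 4, so NOT a leap year

No


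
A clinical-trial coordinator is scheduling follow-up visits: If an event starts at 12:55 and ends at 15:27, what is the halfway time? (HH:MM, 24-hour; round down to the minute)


Start time: 12:55 = 775 minutes from midnight
End time: 15:27 = 927 minutes from midnight
Sum: 775 + 927 = 1702
Midpoint: 1702 / 2 = 851 minutes
Convert: 851 / 60 = 14 hours, 11 minutes
Result: 14:11

14:11


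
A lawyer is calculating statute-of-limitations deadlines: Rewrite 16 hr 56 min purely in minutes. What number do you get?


Hours: 16
Extra minutes: 56
Minutes per hour: 60
Hours to minutes: 16 x 60 = 960
Total: 960 + 56 = 1016

1016


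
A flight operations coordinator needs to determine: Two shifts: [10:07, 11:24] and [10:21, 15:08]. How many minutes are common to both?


Interval A: [607, 684] minutes from midnight
Interval B: [621, 908] minutes from midnight
Overlap start = max(607, 621) = 621
Overlap end = min(684, 908) = 684
Overlap = 684 - 621 = 63 minutes

63


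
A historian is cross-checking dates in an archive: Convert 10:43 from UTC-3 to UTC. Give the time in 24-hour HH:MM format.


Local time: 10:43 at UTC-3 (offset -3h)
Target zone: UTC (offset 0h)
Difference: 0 - (-3) = 3 hours
Calculation: 10 + (3) = 13
Result: 13:43

13:43


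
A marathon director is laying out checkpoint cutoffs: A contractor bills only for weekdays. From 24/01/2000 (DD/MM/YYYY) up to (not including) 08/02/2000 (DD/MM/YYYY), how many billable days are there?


Start: 2000-01-24 (Monday)
End (exclusive): 2000-02-08 (Tuesday)
Total calendar days: 15
Full weeks: 15 // 7 = 2 -> 10 weekdays
Remaining 1 days starting on Monday:
  Mon(w) -> 1 weekdays
Total business days: 10 + 1 = 11

11


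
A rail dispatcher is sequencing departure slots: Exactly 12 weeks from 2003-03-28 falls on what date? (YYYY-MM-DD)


Start: 2003-03-28
Weeks to add: 12
Convert to days: 12 x 7 = 84 days
Add 84 days to 2003-03-28
Result: 2003-06-20

2003-06-20
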